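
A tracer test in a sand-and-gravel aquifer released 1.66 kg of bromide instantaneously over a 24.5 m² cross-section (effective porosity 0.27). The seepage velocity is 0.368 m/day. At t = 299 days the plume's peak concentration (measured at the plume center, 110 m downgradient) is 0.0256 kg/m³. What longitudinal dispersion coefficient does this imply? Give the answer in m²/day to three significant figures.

0.0256 m²/day

At the plume center C_max = M/(n_e·A·√(4πDt)), so D = M²/(4πt·(n_e·A·C_max)²).
n_e·A·C_max = 0.27 × 24.5 × 0.0256 = 0.1693 kg/m.
D = 1.66²/(4π × 299 × 0.1693²) = 0.0256 m²/day.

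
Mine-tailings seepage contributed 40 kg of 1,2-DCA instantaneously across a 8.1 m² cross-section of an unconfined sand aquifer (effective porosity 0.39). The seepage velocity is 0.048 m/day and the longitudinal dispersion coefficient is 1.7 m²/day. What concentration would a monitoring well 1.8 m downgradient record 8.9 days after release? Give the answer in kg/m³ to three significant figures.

For an instantaneous plane source, C(x,t) = M/(n_e·A·√(4πDt)) · exp(−(x−vt)²/(4Dt)), with n_e·A the pore (flow) area.
Plume center vt = 0.048 × 8.9 = 0.4272 m, so the well at 1.8 m is 1.3728 m downgradient of the peak.
√(4πDt) = 13.79 m, giving peak height M/(n_e·A·√(4πDt)) = 40/(0.39 × 8.1 × 13.79) = 0.9182 kg/m³.
(x−vt)²/(4Dt) = (1.3728)²/(4 × 1.7 × 8.9) = 0.03114; exp(−0.03114) = 0.9693.
C = 0.9182 × 0.9693 = 0.890 kg/m³.

0.890 kg/m³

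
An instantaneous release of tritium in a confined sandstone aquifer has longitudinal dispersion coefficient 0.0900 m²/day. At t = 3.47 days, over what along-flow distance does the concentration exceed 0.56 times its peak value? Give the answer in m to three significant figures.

1.70 m

The plume is Gaussian with σ = √(2Dt) = √(2 × 0.0900 × 3.47) = 0.7903 m.
C/C_peak = exp(−Δx²/(2σ²)) = 0.56 ⇒ Δx = σ·√(−2 ln 0.56) = 0.7903 × 1.077 = 0.8512 m.
Width = 2Δx = 1.70 m.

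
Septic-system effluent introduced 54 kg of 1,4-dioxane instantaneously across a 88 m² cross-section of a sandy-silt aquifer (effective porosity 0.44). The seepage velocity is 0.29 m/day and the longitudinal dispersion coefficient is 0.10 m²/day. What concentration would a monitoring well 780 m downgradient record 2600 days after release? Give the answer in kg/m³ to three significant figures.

0.0127 kg/m³

For an instantaneous plane source, C(x,t) = M/(n_e·A·√(4πDt)) · exp(−(x−vt)²/(4Dt)), with n_e·A the pore (flow) area.
Plume center vt = 0.29 × 2600 = 754 m, so the well at 780 m is 26 m downgradient of the peak.
√(4πDt) = 57.16 m, giving peak height M/(n_e·A·√(4πDt)) = 54/(0.44 × 88 × 57.16) = 0.02440 kg/m³.
(x−vt)²/(4Dt) = (26)²/(4 × 0.10 × 2600) = 0.6500; exp(−0.6500) = 0.5220.
C = 0.02440 × 0.5220 = 0.0127 kg/m³.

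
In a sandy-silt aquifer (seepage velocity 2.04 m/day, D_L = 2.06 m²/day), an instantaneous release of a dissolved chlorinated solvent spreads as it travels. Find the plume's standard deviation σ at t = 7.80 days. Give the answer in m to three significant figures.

5.67 m

Dispersive spreading gives a Gaussian with σ² = 2Dt; advection only shifts the center.
σ = √(2 × 2.06 × 7.80) = 5.67 m.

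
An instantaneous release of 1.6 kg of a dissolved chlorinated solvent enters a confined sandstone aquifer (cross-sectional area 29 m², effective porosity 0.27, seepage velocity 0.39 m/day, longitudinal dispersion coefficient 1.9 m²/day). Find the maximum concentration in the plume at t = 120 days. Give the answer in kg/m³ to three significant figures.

The peak of an instantaneous 1D plume sits at x = vt; there the Gaussian factor is 1 and C_max = M/(n_e·A·√(4πDt)), where n_e·A is the pore area the mass is dissolved in.
√(4πDt) = √(4π × 1.9 × 120) = 53.53 m, so C_max = 1.6/(0.27 × 29 × 53.53) = 0.00382 kg/m³.

0.00382 kg/m³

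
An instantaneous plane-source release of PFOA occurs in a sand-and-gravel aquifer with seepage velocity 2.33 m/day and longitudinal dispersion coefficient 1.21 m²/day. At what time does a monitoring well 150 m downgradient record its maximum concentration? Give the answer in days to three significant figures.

64.2 days

For the 1D instantaneous-source solution, setting ∂C/∂t = 0 at fixed x gives v²t² + 2Dt − x² = 0, so t = (√(D² + v²x²) − D)/v².
√(D² + v²x²) = √(1.21² + 2.33² × 150²) = 349.5; v² = 5.4289.
t = (349.5 − 1.21)/5.4289 = 64.2 days (vs. the pure-advection estimate x/v = 64.4 d).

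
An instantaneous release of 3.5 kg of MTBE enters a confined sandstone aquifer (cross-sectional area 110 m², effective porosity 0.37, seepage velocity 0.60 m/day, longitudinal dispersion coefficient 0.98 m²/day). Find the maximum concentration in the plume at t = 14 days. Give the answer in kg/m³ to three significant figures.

The peak of an instantaneous 1D plume sits at x = vt; there the Gaussian factor is 1 and C_max = M/(n_e·A·√(4πDt)), where n_e·A is the pore area the mass is dissolved in.
√(4πDt) = √(4π × 0.98 × 14) = 13.13 m, so C_max = 3.5/(0.37 × 110 × 13.13) = 0.00655 kg/m³.

0.00655 kg/m³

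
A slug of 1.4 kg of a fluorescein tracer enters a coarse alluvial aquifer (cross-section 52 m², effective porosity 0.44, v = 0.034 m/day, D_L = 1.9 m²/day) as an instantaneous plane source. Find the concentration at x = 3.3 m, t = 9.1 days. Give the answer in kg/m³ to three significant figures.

For an instantaneous plane source, C(x,t) = M/(n_e·A·√(4πDt)) · exp(−(x−vt)²/(4Dt)), with n_e·A the pore (flow) area.
Plume center vt = 0.034 × 9.1 = 0.3094 m, so the well at 3.3 m is 2.9906 m downgradient of the peak.
√(4πDt) = 14.74 m, giving peak height M/(n_e·A·√(4πDt)) = 1.4/(0.44 × 52 × 14.74) = 0.004151 kg/m³.
(x−vt)²/(4Dt) = (2.9906)²/(4 × 1.9 × 9.1) = 0.1293; exp(−0.1293) = 0.8787.
C = 0.004151 × 0.8787 = 0.00365 kg/m³.

0.00365 kg/m³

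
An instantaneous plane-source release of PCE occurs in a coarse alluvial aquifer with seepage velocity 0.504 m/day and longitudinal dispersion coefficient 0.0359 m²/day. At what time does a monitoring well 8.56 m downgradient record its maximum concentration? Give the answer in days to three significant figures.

For the 1D instantaneous-source solution, setting ∂C/∂t = 0 at fixed x gives v²t² + 2Dt − x² = 0, so t = (√(D² + v²x²) − D)/v².
√(D² + v²x²) = √(0.0359² + 0.504² × 8.56²) = 4.314; v² = 0.254016.
t = (4.314 − 0.0359)/0.254016 = 16.8 days (vs. the pure-advection estimate x/v = 17.0 d).

16.8 days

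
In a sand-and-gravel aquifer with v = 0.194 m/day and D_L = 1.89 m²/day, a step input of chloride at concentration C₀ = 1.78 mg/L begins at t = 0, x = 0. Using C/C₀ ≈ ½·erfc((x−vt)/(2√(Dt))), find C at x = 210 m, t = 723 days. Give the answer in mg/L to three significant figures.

For a continuous step input, C/C₀ ≈ ½·erfc((x−vt)/(2√(Dt))).
vt = 0.194 × 723 = 140.262 m and 2√(Dt) = 2√(1.89 × 723) = 73.93 m.
Argument (x−vt)/(2√(Dt)) = (210 − 140.262)/73.93 = 0.9433; ½·erfc(0.9433) = 0.09110.
C = 1.78 × 0.09110 = 0.162 mg/L.

0.162 mg/L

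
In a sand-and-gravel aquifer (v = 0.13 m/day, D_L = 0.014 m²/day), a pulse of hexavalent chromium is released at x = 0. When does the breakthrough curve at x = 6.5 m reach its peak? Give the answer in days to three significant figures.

For the 1D instantaneous-source solution, setting ∂C/∂t = 0 at fixed x gives v²t² + 2Dt − x² = 0, so t = (√(D² + v²x²) − D)/v².
√(D² + v²x²) = √(0.014² + 0.13² × 6.5²) = 0.8451; v² = 0.0169.
t = (0.8451 − 0.014)/0.0169 = 49.2 days (vs. the pure-advection estimate x/v = 50.0 d).

49.2 days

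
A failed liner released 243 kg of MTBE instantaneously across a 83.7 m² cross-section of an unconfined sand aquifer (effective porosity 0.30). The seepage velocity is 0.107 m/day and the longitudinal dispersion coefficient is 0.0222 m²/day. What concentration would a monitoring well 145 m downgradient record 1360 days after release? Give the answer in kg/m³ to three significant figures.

For an instantaneous plane source, C(x,t) = M/(n_e·A·√(4πDt)) · exp(−(x−vt)²/(4Dt)), with n_e·A the pore (flow) area.
Plume center vt = 0.107 × 1360 = 145.52 m, so the well at 145 m is 0.52 m upgradient of the peak.
√(4πDt) = 19.48 m, giving peak height M/(n_e·A·√(4πDt)) = 243/(0.30 × 83.7 × 19.48) = 0.4968 kg/m³.
(x−vt)²/(4Dt) = (-0.52)²/(4 × 0.0222 × 1360) = 0.002239; exp(−0.002239) = 0.9978.
C = 0.4968 × 0.9978 = 0.496 kg/m³.

0.496 kg/m³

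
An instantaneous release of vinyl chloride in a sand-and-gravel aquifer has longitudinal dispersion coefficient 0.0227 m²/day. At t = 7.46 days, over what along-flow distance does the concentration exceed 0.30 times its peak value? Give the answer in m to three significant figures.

The plume is Gaussian with σ = √(2Dt) = √(2 × 0.0227 × 7.46) = 0.5820 m.
C/C_peak = exp(−Δx²/(2σ²)) = 0.30 ⇒ Δx = σ·√(−2 ln 0.30) = 0.5820 × 1.552 = 0.9033 m.
Width = 2Δx = 1.81 m.

1.81 m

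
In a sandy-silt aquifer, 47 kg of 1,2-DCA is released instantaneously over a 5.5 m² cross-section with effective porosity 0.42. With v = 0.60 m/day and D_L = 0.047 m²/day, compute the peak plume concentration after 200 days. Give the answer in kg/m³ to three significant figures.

1.87 kg/m³

The peak of an instantaneous 1D plume sits at x = vt; there the Gaussian factor is 1 and C_max = M/(n_e·A·√(4πDt)), where n_e·A is the pore area the mass is dissolved in.
√(4πDt) = √(4π × 0.047 × 200) = 10.87 m, so C_max = 47/(0.42 × 5.5 × 10.87) = 1.87 kg/m³.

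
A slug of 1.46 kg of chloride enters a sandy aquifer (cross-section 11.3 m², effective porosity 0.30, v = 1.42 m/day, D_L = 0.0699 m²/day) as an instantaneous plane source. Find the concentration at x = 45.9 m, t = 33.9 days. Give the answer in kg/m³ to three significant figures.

For an instantaneous plane source, C(x,t) = M/(n_e·A·√(4πDt)) · exp(−(x−vt)²/(4Dt)), with n_e·A the pore (flow) area.
Plume center vt = 1.42 × 33.9 = 48.138 m, so the well at 45.9 m is 2.238 m upgradient of the peak.
√(4πDt) = 5.457 m, giving peak height M/(n_e·A·√(4πDt)) = 1.46/(0.30 × 11.3 × 5.457) = 0.07892 kg/m³.
(x−vt)²/(4Dt) = (-2.238)²/(4 × 0.0699 × 33.9) = 0.5284; exp(−0.5284) = 0.5895.
C = 0.07892 × 0.5895 = 0.0465 kg/m³.

0.0465 kg/m³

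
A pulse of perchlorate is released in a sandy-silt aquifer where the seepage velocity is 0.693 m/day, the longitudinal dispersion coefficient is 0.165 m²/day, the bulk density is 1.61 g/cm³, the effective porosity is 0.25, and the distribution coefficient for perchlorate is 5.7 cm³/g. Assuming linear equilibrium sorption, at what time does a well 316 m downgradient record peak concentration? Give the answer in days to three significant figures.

Retardation factor R = 1 + ρ_b·K_d/n = 1 + 1.61 × 5.7/0.25 = 37.71.
Sorption retards both mechanisms: v_R = v/R = 0.01838 m/day, D_R = D/R = 0.004375 m²/day.
Peak time from v_R²t² + 2D_R t − x² = 0: t = (√(D_R² + v_R²x²) − D_R)/v_R².
√(D_R² + v_R²x²) = √(0.004375² + 0.01838² × 316²) = 5.808; v_R² = 0.0003378.
t = (5.808 − 0.004375)/0.0003378 = 17200 days.

17200 days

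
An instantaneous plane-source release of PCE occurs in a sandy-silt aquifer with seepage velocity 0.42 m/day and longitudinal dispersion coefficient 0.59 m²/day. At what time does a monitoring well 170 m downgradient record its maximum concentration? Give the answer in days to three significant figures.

401 days

For the 1D instantaneous-source solution, setting ∂C/∂t = 0 at fixed x gives v²t² + 2Dt − x² = 0, so t = (√(D² + v²x²) − D)/v².
√(D² + v²x²) = √(0.59² + 0.42² × 170²) = 71.40; v² = 0.1764.
t = (71.40 − 0.59)/0.1764 = 401 days (vs. the pure-advection estimate x/v = 405 d).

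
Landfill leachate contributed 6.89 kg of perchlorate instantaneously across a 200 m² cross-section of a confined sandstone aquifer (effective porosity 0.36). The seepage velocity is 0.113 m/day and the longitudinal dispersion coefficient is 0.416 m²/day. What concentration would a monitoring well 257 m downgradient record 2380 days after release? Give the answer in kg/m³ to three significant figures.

For an instantaneous plane source, C(x,t) = M/(n_e·A·√(4πDt)) · exp(−(x−vt)²/(4Dt)), with n_e·A the pore (flow) area.
Plume center vt = 0.113 × 2380 = 268.94 m, so the well at 257 m is 11.94 m upgradient of the peak.
√(4πDt) = 111.5 m, giving peak height M/(n_e·A·√(4πDt)) = 6.89/(0.36 × 200 × 111.5) = 0.0008582 kg/m³.
(x−vt)²/(4Dt) = (-11.94)²/(4 × 0.416 × 2380) = 0.03600; exp(−0.03600) = 0.9646.
C = 0.0008582 × 0.9646 = 0.000828 kg/m³.

0.000828 kg/m³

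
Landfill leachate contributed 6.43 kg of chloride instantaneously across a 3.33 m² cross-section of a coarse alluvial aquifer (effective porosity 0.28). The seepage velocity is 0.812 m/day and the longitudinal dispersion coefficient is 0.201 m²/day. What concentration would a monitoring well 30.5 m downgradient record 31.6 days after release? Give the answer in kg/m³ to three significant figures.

0.307 kg/m³

For an instantaneous plane source, C(x,t) = M/(n_e·A·√(4πDt)) · exp(−(x−vt)²/(4Dt)), with n_e·A the pore (flow) area.
Plume center vt = 0.812 × 31.6 = 25.6592 m, so the well at 30.5 m is 4.8408 m downgradient of the peak.
√(4πDt) = 8.934 m, giving peak height M/(n_e·A·√(4πDt)) = 6.43/(0.28 × 3.33 × 8.934) = 0.7719 kg/m³.
(x−vt)²/(4Dt) = (4.8408)²/(4 × 0.201 × 31.6) = 0.9223; exp(−0.9223) = 0.3976.
C = 0.7719 × 0.3976 = 0.307 kg/m³.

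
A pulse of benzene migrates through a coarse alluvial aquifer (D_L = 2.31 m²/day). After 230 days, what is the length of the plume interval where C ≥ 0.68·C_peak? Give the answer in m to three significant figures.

The plume is Gaussian with σ = √(2Dt) = √(2 × 2.31 × 230) = 32.60 m.
C/C_peak = exp(−Δx²/(2σ²)) = 0.68 ⇒ Δx = σ·√(−2 ln 0.68) = 32.60 × 0.8783 = 28.63 m.
Width = 2Δx = 57.3 m.

57.3 m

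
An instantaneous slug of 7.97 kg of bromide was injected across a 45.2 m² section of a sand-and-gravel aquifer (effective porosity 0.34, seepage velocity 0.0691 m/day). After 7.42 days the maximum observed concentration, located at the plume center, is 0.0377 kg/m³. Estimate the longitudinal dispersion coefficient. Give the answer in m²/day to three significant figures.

At the plume center C_max = M/(n_e·A·√(4πDt)), so D = M²/(4πt·(n_e·A·C_max)²).
n_e·A·C_max = 0.34 × 45.2 × 0.0377 = 0.5794 kg/m.
D = 7.97²/(4π × 7.42 × 0.5794²) = 2.03 m²/day.

2.03 m²/day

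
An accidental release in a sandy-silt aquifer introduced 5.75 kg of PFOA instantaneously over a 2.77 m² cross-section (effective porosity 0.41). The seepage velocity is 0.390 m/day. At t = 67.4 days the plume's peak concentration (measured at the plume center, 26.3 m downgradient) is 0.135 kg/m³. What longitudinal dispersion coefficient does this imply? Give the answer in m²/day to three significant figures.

At the plume center C_max = M/(n_e·A·√(4πDt)), so D = M²/(4πt·(n_e·A·C_max)²).
n_e·A·C_max = 0.41 × 2.77 × 0.135 = 0.1533 kg/m.
D = 5.75²/(4π × 67.4 × 0.1533²) = 1.66 m²/day.

1.66 m²/day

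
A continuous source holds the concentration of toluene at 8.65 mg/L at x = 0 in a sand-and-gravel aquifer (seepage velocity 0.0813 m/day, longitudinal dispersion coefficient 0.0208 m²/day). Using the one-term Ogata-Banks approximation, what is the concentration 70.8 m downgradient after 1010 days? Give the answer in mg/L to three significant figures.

8.30 mg/L

For a continuous step input, C/C₀ ≈ ½·erfc((x−vt)/(2√(Dt))).
vt = 0.0813 × 1010 = 82.113 m and 2√(Dt) = 2√(0.0208 × 1010) = 9.167 m.
Argument (x−vt)/(2√(Dt)) = (70.8 − 82.113)/9.167 = -1.234; ½·erfc(-1.234) = 0.9595.
C = 8.65 × 0.9595 = 8.30 mg/L.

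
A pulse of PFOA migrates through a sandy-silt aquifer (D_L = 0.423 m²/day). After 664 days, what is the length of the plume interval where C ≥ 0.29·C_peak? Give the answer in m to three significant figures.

74.6 m

The plume is Gaussian with σ = √(2Dt) = √(2 × 0.423 × 664) = 23.70 m.
C/C_peak = exp(−Δx²/(2σ²)) = 0.29 ⇒ Δx = σ·√(−2 ln 0.29) = 23.70 × 1.573 = 37.28 m.
Width = 2Δx = 74.6 m.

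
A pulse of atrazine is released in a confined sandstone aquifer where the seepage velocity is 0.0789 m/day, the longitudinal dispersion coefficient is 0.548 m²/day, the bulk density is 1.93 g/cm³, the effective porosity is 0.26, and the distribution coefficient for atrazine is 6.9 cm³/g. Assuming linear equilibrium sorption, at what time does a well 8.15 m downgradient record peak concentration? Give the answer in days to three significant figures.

2490 days

Retardation factor R = 1 + ρ_b·K_d/n = 1 + 1.93 × 6.9/0.26 = 52.22.
Sorption retards both mechanisms: v_R = v/R = 0.001511 m/day, D_R = D/R = 0.01049 m²/day.
Peak time from v_R²t² + 2D_R t − x² = 0: t = (√(D_R² + v_R²x²) − D_R)/v_R².
√(D_R² + v_R²x²) = √(0.01049² + 0.001511² × 8.15²) = 0.01618; v_R² = 2.283e-06.
t = (0.01618 − 0.01049)/2.283e-06 = 2490 days.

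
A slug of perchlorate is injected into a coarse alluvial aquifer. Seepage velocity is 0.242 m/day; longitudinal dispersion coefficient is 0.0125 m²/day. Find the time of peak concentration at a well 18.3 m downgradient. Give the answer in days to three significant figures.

75.4 days

For the 1D instantaneous-source solution, setting ∂C/∂t = 0 at fixed x gives v²t² + 2Dt − x² = 0, so t = (√(D² + v²x²) − D)/v².
√(D² + v²x²) = √(0.0125² + 0.242² × 18.3²) = 4.429; v² = 0.058564.
t = (4.429 − 0.0125)/0.058564 = 75.4 days (vs. the pure-advection estimate x/v = 75.6 d).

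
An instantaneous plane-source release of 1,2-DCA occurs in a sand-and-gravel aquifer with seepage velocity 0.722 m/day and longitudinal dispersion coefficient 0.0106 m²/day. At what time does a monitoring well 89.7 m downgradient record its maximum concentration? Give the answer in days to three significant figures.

For the 1D instantaneous-source solution, setting ∂C/∂t = 0 at fixed x gives v²t² + 2Dt − x² = 0, so t = (√(D² + v²x²) − D)/v².
√(D² + v²x²) = √(0.0106² + 0.722² × 89.7²) = 64.76; v² = 0.521284.
t = (64.76 − 0.0106)/0.521284 = 124 days (vs. the pure-advection estimate x/v = 124 d).

124 days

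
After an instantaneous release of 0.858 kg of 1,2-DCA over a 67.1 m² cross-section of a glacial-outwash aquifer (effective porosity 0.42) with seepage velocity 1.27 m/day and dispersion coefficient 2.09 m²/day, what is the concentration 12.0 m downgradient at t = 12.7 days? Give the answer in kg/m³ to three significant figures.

0.00142 kg/m³

For an instantaneous plane source, C(x,t) = M/(n_e·A·√(4πDt)) · exp(−(x−vt)²/(4Dt)), with n_e·A the pore (flow) area.
Plume center vt = 1.27 × 12.7 = 16.129 m, so the well at 12.0 m is 4.129 m upgradient of the peak.
√(4πDt) = 18.26 m, giving peak height M/(n_e·A·√(4πDt)) = 0.858/(0.42 × 67.1 × 18.26) = 0.001667 kg/m³.
(x−vt)²/(4Dt) = (-4.129)²/(4 × 2.09 × 12.7) = 0.1606; exp(−0.1606) = 0.8516.
C = 0.001667 × 0.8516 = 0.00142 kg/m³.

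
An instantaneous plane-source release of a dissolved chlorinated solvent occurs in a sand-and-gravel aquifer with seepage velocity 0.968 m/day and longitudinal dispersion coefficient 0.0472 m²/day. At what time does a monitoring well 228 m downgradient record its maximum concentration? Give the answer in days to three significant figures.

For the 1D instantaneous-source solution, setting ∂C/∂t = 0 at fixed x gives v²t² + 2Dt − x² = 0, so t = (√(D² + v²x²) − D)/v².
√(D² + v²x²) = √(0.0472² + 0.968² × 228²) = 220.7; v² = 0.937024.
t = (220.7 − 0.0472)/0.937024 = 235 days (vs. the pure-advection estimate x/v = 236 d).

235 days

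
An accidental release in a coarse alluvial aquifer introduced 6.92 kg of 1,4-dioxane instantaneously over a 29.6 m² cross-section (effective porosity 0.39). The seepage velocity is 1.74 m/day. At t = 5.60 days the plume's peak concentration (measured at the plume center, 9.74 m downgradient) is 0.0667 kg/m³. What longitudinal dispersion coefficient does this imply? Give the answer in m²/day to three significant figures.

At the plume center C_max = M/(n_e·A·√(4πDt)), so D = M²/(4πt·(n_e·A·C_max)²).
n_e·A·C_max = 0.39 × 29.6 × 0.0667 = 0.7700 kg/m.
D = 6.92²/(4π × 5.60 × 0.7700²) = 1.15 m²/day.

1.15 m²/day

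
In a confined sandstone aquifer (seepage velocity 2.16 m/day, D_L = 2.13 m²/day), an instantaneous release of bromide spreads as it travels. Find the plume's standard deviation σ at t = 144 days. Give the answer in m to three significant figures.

24.8 m

Dispersive spreading gives a Gaussian with σ² = 2Dt; advection only shifts the center.
σ = √(2 × 2.13 × 144) = 24.8 m.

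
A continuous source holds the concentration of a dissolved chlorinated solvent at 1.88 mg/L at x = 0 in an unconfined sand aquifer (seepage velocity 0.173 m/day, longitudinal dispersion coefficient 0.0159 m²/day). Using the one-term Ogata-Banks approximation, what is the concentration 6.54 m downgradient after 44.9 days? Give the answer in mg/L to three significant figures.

For a continuous step input, C/C₀ ≈ ½·erfc((x−vt)/(2√(Dt))).
vt = 0.173 × 44.9 = 7.7677 m and 2√(Dt) = 2√(0.0159 × 44.9) = 1.690 m.
Argument (x−vt)/(2√(Dt)) = (6.54 − 7.7677)/1.690 = -0.7264; ½·erfc(-0.7264) = 0.8479.
C = 1.88 × 0.8479 = 1.59 mg/L.

1.59 mg/L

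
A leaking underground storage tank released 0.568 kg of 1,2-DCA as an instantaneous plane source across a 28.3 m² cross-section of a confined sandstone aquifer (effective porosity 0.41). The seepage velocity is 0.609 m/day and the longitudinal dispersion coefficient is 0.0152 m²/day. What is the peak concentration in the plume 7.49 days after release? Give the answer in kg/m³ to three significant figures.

The peak of an instantaneous 1D plume sits at x = vt; there the Gaussian factor is 1 and C_max = M/(n_e·A·√(4πDt)), where n_e·A is the pore area the mass is dissolved in.
√(4πDt) = √(4π × 0.0152 × 7.49) = 1.196 m, so C_max = 0.568/(0.41 × 28.3 × 1.196) = 0.0409 kg/m³.

0.0409 kg/m³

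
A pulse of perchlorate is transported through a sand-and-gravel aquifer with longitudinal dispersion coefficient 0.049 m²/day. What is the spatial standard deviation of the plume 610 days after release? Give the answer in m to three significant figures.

Dispersive spreading gives a Gaussian with σ² = 2Dt; advection only shifts the center.
σ = √(2 × 0.049 × 610) = 7.73 m.

7.73 m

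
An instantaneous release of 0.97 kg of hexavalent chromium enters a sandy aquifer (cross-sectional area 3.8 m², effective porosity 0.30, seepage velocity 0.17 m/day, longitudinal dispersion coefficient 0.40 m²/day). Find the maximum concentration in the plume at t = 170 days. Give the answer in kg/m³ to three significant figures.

0.0291 kg/m³

The peak of an instantaneous 1D plume sits at x = vt; there the Gaussian factor is 1 and C_max = M/(n_e·A·√(4πDt)), where n_e·A is the pore area the mass is dissolved in.
√(4πDt) = √(4π × 0.40 × 170) = 29.23 m, so C_max = 0.97/(0.30 × 3.8 × 29.23) = 0.0291 kg/m³.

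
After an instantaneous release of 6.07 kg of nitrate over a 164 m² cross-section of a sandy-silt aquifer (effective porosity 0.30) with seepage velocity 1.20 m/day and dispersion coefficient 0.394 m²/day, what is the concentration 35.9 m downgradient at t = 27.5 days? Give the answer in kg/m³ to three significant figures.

For an instantaneous plane source, C(x,t) = M/(n_e·A·√(4πDt)) · exp(−(x−vt)²/(4Dt)), with n_e·A the pore (flow) area.
Plume center vt = 1.20 × 27.5 = 33 m, so the well at 35.9 m is 2.9 m downgradient of the peak.
√(4πDt) = 11.67 m, giving peak height M/(n_e·A·√(4πDt)) = 6.07/(0.30 × 164 × 11.67) = 0.01057 kg/m³.
(x−vt)²/(4Dt) = (2.9)²/(4 × 0.394 × 27.5) = 0.1940; exp(−0.1940) = 0.8237.
C = 0.01057 × 0.8237 = 0.00871 kg/m³.

0.00871 kg/m³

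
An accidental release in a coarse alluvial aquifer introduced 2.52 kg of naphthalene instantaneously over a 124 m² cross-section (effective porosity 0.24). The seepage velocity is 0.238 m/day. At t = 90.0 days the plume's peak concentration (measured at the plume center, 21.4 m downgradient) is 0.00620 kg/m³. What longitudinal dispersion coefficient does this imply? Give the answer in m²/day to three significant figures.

At the plume center C_max = M/(n_e·A·√(4πDt)), so D = M²/(4πt·(n_e·A·C_max)²).
n_e·A·C_max = 0.24 × 124 × 0.00620 = 0.1845 kg/m.
D = 2.52²/(4π × 90.0 × 0.1845²) = 0.165 m²/day.

0.165 m²/day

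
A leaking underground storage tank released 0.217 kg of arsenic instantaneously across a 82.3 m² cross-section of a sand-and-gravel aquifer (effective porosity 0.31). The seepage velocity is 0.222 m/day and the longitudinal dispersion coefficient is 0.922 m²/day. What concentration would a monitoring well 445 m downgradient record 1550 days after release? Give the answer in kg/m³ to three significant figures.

For an instantaneous plane source, C(x,t) = M/(n_e·A·√(4πDt)) · exp(−(x−vt)²/(4Dt)), with n_e·A the pore (flow) area.
Plume center vt = 0.222 × 1550 = 344.1 m, so the well at 445 m is 100.9 m downgradient of the peak.
√(4πDt) = 134.0 m, giving peak height M/(n_e·A·√(4πDt)) = 0.217/(0.31 × 82.3 × 134.0) = 6.347e-05 kg/m³.
(x−vt)²/(4Dt) = (100.9)²/(4 × 0.922 × 1550) = 1.781; exp(−1.781) = 0.1685.
C = 6.347e-05 × 0.1685 = 1.07e-05 kg/m³.

1.07e-05 kg/m³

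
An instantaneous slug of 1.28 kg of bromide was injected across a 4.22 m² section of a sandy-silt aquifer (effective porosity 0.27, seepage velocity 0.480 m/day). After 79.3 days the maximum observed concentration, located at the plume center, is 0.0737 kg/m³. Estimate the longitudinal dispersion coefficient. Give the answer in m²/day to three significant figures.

0.233 m²/day

At the plume center C_max = M/(n_e·A·√(4πDt)), so D = M²/(4πt·(n_e·A·C_max)²).
n_e·A·C_max = 0.27 × 4.22 × 0.0737 = 0.08397 kg/m.
D = 1.28²/(4π × 79.3 × 0.08397²) = 0.233 m²/day.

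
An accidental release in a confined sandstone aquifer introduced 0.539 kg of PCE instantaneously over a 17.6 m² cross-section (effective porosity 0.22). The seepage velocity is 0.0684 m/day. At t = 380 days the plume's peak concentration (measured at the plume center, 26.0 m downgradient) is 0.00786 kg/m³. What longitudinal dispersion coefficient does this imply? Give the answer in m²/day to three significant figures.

0.0657 m²/day

At the plume center C_max = M/(n_e·A·√(4πDt)), so D = M²/(4πt·(n_e·A·C_max)²).
n_e·A·C_max = 0.22 × 17.6 × 0.00786 = 0.03043 kg/m.
D = 0.539²/(4π × 380 × 0.03043²) = 0.0657 m²/day.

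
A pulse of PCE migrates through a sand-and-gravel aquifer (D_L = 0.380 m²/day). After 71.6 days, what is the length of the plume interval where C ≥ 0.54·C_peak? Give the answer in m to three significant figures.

16.4 m

The plume is Gaussian with σ = √(2Dt) = √(2 × 0.380 × 71.6) = 7.377 m.
C/C_peak = exp(−Δx²/(2σ²)) = 0.54 ⇒ Δx = σ·√(−2 ln 0.54) = 7.377 × 1.110 = 8.188 m.
Width = 2Δx = 16.4 m.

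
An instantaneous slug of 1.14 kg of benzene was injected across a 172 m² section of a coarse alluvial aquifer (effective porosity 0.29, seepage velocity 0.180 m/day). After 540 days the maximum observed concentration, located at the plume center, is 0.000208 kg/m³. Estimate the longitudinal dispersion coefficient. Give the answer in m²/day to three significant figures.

At the plume center C_max = M/(n_e·A·√(4πDt)), so D = M²/(4πt·(n_e·A·C_max)²).
n_e·A·C_max = 0.29 × 172 × 0.000208 = 0.01038 kg/m.
D = 1.14²/(4π × 540 × 0.01038²) = 1.78 m²/day.

1.78 m²/day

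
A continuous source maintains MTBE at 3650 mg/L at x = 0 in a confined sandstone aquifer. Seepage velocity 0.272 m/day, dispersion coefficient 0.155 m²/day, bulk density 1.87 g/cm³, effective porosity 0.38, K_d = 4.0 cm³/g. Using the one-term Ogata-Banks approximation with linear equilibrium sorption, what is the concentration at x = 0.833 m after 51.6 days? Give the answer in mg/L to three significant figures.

1570 mg/L

Retardation factor R = 1 + ρ_b·K_d/n = 1 + 1.87 × 4.0/0.38 = 20.68.
Sorption retards both mechanisms: v_R = v/R = 0.01315 m/day, D_R = D/R = 0.007495 m²/day.
v_R·t = 0.01315 × 51.6 = 0.67854 m; 2√(D_R t) = 1.244 m; argument = (0.833 − 0.67854)/1.244 = 0.1242.
C = C₀ × ½·erfc(0.1242) = 3650 × 0.4303 = 1570 mg/L.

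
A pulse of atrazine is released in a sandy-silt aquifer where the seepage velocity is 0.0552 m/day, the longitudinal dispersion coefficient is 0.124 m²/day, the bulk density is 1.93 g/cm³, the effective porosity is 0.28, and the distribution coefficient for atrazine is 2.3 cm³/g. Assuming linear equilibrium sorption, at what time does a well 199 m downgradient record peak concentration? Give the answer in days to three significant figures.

60100 days

Retardation factor R = 1 + ρ_b·K_d/n = 1 + 1.93 × 2.3/0.28 = 16.85.
Sorption retards both mechanisms: v_R = v/R = 0.003276 m/day, D_R = D/R = 0.007359 m²/day.
Peak time from v_R²t² + 2D_R t − x² = 0: t = (√(D_R² + v_R²x²) − D_R)/v_R².
√(D_R² + v_R²x²) = √(0.007359² + 0.003276² × 199²) = 0.6520; v_R² = 1.073e-05.
t = (0.6520 − 0.007359)/1.073e-05 = 60100 days.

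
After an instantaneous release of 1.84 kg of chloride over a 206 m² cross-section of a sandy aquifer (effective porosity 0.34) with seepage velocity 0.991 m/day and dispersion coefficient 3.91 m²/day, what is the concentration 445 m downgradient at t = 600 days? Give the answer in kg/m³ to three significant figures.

For an instantaneous plane source, C(x,t) = M/(n_e·A·√(4πDt)) · exp(−(x−vt)²/(4Dt)), with n_e·A the pore (flow) area.
Plume center vt = 0.991 × 600 = 594.6 m, so the well at 445 m is 149.6 m upgradient of the peak.
√(4πDt) = 171.7 m, giving peak height M/(n_e·A·√(4πDt)) = 1.84/(0.34 × 206 × 171.7) = 0.0001530 kg/m³.
(x−vt)²/(4Dt) = (-149.6)²/(4 × 3.91 × 600) = 2.385; exp(−2.385) = 0.09209.
C = 0.0001530 × 0.09209 = 1.41e-05 kg/m³.

1.41e-05 kg/m³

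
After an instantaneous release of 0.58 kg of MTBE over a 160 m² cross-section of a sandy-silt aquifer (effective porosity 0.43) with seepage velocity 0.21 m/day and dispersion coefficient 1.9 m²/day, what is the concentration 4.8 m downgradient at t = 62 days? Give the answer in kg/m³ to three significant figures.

0.000190 kg/m³

For an instantaneous plane source, C(x,t) = M/(n_e·A·√(4πDt)) · exp(−(x−vt)²/(4Dt)), with n_e·A the pore (flow) area.
Plume center vt = 0.21 × 62 = 13.02 m, so the well at 4.8 m is 8.22 m upgradient of the peak.
√(4πDt) = 38.47 m, giving peak height M/(n_e·A·√(4πDt)) = 0.58/(0.43 × 160 × 38.47) = 0.0002191 kg/m³.
(x−vt)²/(4Dt) = (-8.22)²/(4 × 1.9 × 62) = 0.1434; exp(−0.1434) = 0.8664.
C = 0.0002191 × 0.8664 = 0.000190 kg/m³.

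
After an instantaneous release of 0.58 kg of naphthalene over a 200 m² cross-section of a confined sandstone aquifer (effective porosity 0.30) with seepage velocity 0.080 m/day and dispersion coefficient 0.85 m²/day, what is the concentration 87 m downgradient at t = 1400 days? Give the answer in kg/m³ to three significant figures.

For an instantaneous plane source, C(x,t) = M/(n_e·A·√(4πDt)) · exp(−(x−vt)²/(4Dt)), with n_e·A the pore (flow) area.
Plume center vt = 0.080 × 1400 = 112 m, so the well at 87 m is 25 m upgradient of the peak.
√(4πDt) = 122.3 m, giving peak height M/(n_e·A·√(4πDt)) = 0.58/(0.30 × 200 × 122.3) = 7.904e-05 kg/m³.
(x−vt)²/(4Dt) = (-25)²/(4 × 0.85 × 1400) = 0.1313; exp(−0.1313) = 0.8770.
C = 7.904e-05 × 0.8770 = 6.93e-05 kg/m³.

6.93e-05 kg/m³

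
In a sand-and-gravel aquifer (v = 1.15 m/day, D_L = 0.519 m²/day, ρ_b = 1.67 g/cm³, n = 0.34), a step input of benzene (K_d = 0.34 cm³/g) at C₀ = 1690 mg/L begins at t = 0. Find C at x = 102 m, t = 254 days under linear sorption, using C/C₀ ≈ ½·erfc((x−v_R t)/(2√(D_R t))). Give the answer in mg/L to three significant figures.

1300 mg/L

Retardation factor R = 1 + ρ_b·K_d/n = 1 + 1.67 × 0.34/0.34 = 2.670.
Sorption retards both mechanisms: v_R = v/R = 0.4307 m/day, D_R = D/R = 0.1944 m²/day.
v_R·t = 0.4307 × 254 = 109.3978 m; 2√(D_R t) = 14.05 m; argument = (102 − 109.3978)/14.05 = -0.5265.
C = C₀ × ½·erfc(-0.5265) = 1690 × 0.7717 = 1300 mg/L.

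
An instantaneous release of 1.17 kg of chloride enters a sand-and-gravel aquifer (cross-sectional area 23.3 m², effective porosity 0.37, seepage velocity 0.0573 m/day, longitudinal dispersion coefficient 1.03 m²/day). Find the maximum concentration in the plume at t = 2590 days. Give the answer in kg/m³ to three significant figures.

0.000741 kg/m³

The peak of an instantaneous 1D plume sits at x = vt; there the Gaussian factor is 1 and C_max = M/(n_e·A·√(4πDt)), where n_e·A is the pore area the mass is dissolved in.
√(4πDt) = √(4π × 1.03 × 2590) = 183.1 m, so C_max = 1.17/(0.37 × 23.3 × 183.1) = 0.000741 kg/m³.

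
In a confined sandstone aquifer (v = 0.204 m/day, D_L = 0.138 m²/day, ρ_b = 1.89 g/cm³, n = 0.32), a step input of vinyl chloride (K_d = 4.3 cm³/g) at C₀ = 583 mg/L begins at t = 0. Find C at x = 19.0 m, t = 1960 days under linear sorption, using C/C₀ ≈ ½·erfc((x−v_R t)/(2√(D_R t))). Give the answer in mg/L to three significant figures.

Retardation factor R = 1 + ρ_b·K_d/n = 1 + 1.89 × 4.3/0.32 = 26.40.
Sorption retards both mechanisms: v_R = v/R = 0.007727 m/day, D_R = D/R = 0.005227 m²/day.
v_R·t = 0.007727 × 1960 = 15.14492 m; 2√(D_R t) = 6.402 m; argument = (19.0 − 15.14492)/6.402 = 0.6022.
C = C₀ × ½·erfc(0.6022) = 583 × 0.1972 = 115 mg/L.

115 mg/L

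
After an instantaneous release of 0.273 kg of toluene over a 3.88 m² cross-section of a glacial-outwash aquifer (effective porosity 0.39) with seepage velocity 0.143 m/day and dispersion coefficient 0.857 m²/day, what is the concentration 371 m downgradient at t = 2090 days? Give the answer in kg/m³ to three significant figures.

0.000582 kg/m³

For an instantaneous plane source, C(x,t) = M/(n_e·A·√(4πDt)) · exp(−(x−vt)²/(4Dt)), with n_e·A the pore (flow) area.
Plume center vt = 0.143 × 2090 = 298.87 m, so the well at 371 m is 72.13 m downgradient of the peak.
√(4πDt) = 150.0 m, giving peak height M/(n_e·A·√(4πDt)) = 0.273/(0.39 × 3.88 × 150.0) = 0.001203 kg/m³.
(x−vt)²/(4Dt) = (72.13)²/(4 × 0.857 × 2090) = 0.7262; exp(−0.7262) = 0.4837.
C = 0.001203 × 0.4837 = 0.000582 kg/m³.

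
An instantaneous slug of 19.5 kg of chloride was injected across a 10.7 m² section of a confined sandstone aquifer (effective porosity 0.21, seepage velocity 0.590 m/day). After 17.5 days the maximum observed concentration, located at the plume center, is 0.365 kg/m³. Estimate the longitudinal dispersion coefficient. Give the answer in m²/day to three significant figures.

At the plume center C_max = M/(n_e·A·√(4πDt)), so D = M²/(4πt·(n_e·A·C_max)²).
n_e·A·C_max = 0.21 × 10.7 × 0.365 = 0.8202 kg/m.
D = 19.5²/(4π × 17.5 × 0.8202²) = 2.57 m²/day.

2.57 m²/day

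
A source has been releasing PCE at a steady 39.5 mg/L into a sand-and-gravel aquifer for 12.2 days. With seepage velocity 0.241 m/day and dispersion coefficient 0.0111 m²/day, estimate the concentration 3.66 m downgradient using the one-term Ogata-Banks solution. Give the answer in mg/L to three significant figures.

3.29 mg/L

For a continuous step input, C/C₀ ≈ ½·erfc((x−vt)/(2√(Dt))).
vt = 0.241 × 12.2 = 2.9402 m and 2√(Dt) = 2√(0.0111 × 12.2) = 0.7360 m.
Argument (x−vt)/(2√(Dt)) = (3.66 − 2.9402)/0.7360 = 0.9780; ½·erfc(0.9780) = 0.08332.
C = 39.5 × 0.08332 = 3.29 mg/L.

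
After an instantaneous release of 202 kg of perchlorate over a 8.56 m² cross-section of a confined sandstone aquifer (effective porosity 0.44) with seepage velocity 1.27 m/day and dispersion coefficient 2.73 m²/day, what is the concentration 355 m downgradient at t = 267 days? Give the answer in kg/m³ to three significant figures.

0.514 kg/m³

For an instantaneous plane source, C(x,t) = M/(n_e·A·√(4πDt)) · exp(−(x−vt)²/(4Dt)), with n_e·A the pore (flow) area.
Plume center vt = 1.27 × 267 = 339.09 m, so the well at 355 m is 15.91 m downgradient of the peak.
√(4πDt) = 95.71 m, giving peak height M/(n_e·A·√(4πDt)) = 202/(0.44 × 8.56 × 95.71) = 0.5604 kg/m³.
(x−vt)²/(4Dt) = (15.91)²/(4 × 2.73 × 267) = 0.08682; exp(−0.08682) = 0.9168.
C = 0.5604 × 0.9168 = 0.514 kg/m³.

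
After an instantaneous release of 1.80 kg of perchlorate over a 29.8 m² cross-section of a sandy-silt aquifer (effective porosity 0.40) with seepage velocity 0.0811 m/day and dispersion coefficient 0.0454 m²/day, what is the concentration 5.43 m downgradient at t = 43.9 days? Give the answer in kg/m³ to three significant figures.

0.0195 kg/m³

For an instantaneous plane source, C(x,t) = M/(n_e·A·√(4πDt)) · exp(−(x−vt)²/(4Dt)), with n_e·A the pore (flow) area.
Plume center vt = 0.0811 × 43.9 = 3.56029 m, so the well at 5.43 m is 1.86971 m downgradient of the peak.
√(4πDt) = 5.005 m, giving peak height M/(n_e·A·√(4πDt)) = 1.80/(0.40 × 29.8 × 5.005) = 0.03017 kg/m³.
(x−vt)²/(4Dt) = (1.86971)²/(4 × 0.0454 × 43.9) = 0.4385; exp(−0.4385) = 0.6450.
C = 0.03017 × 0.6450 = 0.0195 kg/m³.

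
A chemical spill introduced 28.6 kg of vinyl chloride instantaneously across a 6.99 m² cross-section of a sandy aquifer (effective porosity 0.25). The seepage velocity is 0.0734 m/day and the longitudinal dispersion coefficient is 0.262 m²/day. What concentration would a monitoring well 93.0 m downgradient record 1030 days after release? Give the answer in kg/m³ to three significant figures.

0.212 kg/m³

For an instantaneous plane source, C(x,t) = M/(n_e·A·√(4πDt)) · exp(−(x−vt)²/(4Dt)), with n_e·A the pore (flow) area.
Plume center vt = 0.0734 × 1030 = 75.602 m, so the well at 93.0 m is 17.398 m downgradient of the peak.
√(4πDt) = 58.23 m, giving peak height M/(n_e·A·√(4πDt)) = 28.6/(0.25 × 6.99 × 58.23) = 0.2811 kg/m³.
(x−vt)²/(4Dt) = (17.398)²/(4 × 0.262 × 1030) = 0.2804; exp(−0.2804) = 0.7555.
C = 0.2811 × 0.7555 = 0.212 kg/m³.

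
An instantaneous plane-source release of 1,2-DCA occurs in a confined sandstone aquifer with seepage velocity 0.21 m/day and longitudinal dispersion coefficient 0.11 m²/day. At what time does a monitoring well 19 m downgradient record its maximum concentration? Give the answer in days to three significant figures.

For the 1D instantaneous-source solution, setting ∂C/∂t = 0 at fixed x gives v²t² + 2Dt − x² = 0, so t = (√(D² + v²x²) − D)/v².
√(D² + v²x²) = √(0.11² + 0.21² × 19²) = 3.992; v² = 0.0441.
t = (3.992 − 0.11)/0.0441 = 88.0 days (vs. the pure-advection estimate x/v = 90.5 d).

88.0 days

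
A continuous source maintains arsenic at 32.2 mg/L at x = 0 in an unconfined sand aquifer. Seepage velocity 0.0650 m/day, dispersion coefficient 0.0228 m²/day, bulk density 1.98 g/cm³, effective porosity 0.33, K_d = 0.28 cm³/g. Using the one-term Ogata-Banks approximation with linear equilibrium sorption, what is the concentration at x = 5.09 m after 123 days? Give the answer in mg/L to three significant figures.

Retardation factor R = 1 + ρ_b·K_d/n = 1 + 1.98 × 0.28/0.33 = 2.680.
Sorption retards both mechanisms: v_R = v/R = 0.02425 m/day, D_R = D/R = 0.008507 m²/day.
v_R·t = 0.02425 × 123 = 2.98275 m; 2√(D_R t) = 2.046 m; argument = (5.09 − 2.98275)/2.046 = 1.030.
C = C₀ × ½·erfc(1.030) = 32.2 × 0.07261 = 2.34 mg/L.

2.34 mg/L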